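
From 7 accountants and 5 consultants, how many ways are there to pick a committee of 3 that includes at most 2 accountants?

185

Split by how many accountants are chosen (0 through 2).
Sum: C(7,0)·C(5,3) + C(7,1)·C(5,2) + C(7,2)·C(5,1) = 10 + 70 + 105 = 185.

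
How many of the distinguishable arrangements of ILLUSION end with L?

2520

With the last slot taken by L, it remains to arrange the other 7 letters (ILUSION).
Those 7 letters have I appearing twice, giving (7)!/(2!) = 2520.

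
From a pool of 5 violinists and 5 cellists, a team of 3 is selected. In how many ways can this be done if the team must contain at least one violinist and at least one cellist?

100

Total 3-person selections from all 10: C(10,3) = 120.
Subtract selections that omit an entire group: no violinists → C(5,3) = 10; no cellists → C(5,3) = 10.
Both groups omitted at once is impossible, so 120 − 20 = 100.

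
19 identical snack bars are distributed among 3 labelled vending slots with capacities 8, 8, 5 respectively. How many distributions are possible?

Ignoring the caps, the number of non-negative solutions to x_1+…+x_3 = 19 is C(21,2) = 210.
Subtract solutions that violate a single cap (substitute x_i' = x_i − (cap_i+1)): x_1 ≥ 9 gives C(12,2) = 66; x_2 ≥ 9 gives C(12,2) = 66; x_3 ≥ 6 gives C(15,2) = 105. Together 237.
Add back pairs where two caps are both exceeded: 3 + 15 + 15 = 33.
By inclusion–exclusion the count is 210 − 237 + 33 = 6.

6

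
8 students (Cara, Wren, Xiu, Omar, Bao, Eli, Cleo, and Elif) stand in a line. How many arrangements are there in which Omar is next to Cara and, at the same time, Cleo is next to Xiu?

Treat {Omar,Cara} as one block (2 orders) and {Cleo,Xiu} as another (2 orders).
That leaves 6 units to arrange: 2 × 2 × 6! = 4 × 720 = 2880.

2880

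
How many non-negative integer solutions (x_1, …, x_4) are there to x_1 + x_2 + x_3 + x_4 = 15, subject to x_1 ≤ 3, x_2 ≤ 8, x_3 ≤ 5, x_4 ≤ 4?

Ignoring the caps, the number of non-negative solutions to x_1+…+x_4 = 15 is C(18,3) = 816.
Subtract solutions that violate a single cap (substitute x_i' = x_i − (cap_i+1)): x_1 ≥ 4 gives C(14,3) = 364; x_2 ≥ 9 gives C(9,3) = 84; x_3 ≥ 6 gives C(12,3) = 220; x_4 ≥ 5 gives C(13,3) = 286. Together 954.
Add back pairs where two caps are both exceeded: 10 + 56 + 84 + 1 + 4 + 35 = 190.
Subtract triples: 0 + 0 + 1 + 0 = 1.
By inclusion–exclusion the count is 816 − 954 + 190 − 1 = 51.

51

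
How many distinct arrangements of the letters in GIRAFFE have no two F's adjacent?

1800

Total arrangements of GIRAFFE: 7!/(2!) = 2520.
If the two F's are adjacent, glue them into one block, leaving 6 items to arrange: (6)! = 720 ways.
Hence 2520 − 720 = 1800.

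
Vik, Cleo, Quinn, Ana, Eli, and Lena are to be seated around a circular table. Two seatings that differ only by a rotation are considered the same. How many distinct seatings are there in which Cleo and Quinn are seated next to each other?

Glue Cleo and Quinn into a block (2 internal orders). Seating 5 units around a circle gives (4)! arrangements.
So 2 × (4)! = 2 × 24 = 48.

48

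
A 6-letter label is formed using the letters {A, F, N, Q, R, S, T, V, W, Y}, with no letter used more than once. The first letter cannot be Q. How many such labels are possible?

136080

The first letter has 10−1 = 9 choices (anything except Q).
The remaining 5 letters are filled from the other 9 symbols without repetition: 9 × 8 × 7 × 6 × 5 = 15120.
Total: 9 × 15120 = 136080.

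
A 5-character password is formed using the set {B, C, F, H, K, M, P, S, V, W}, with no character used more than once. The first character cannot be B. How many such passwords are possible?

27216

The first character has 10−1 = 9 choices (anything except B).
The remaining 4 characters are filled from the other 9 symbols without repetition: 9 × 8 × 7 × 6 = 3024.
Total: 9 × 3024 = 27216.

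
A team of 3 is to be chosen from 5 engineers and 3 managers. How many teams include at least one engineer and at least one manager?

With no constraint there are C(8,3) = 56 possible selections.
Selections missing a whole group: no engineers → C(3,3) = 1; no managers → C(5,3) = 10.
Both groups omitted at once is impossible, so 56 − 11 = 45.

45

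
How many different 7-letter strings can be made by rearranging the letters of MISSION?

1260

MISSION has 7 letters with I appearing twice and S appearing twice.
Dividing 7! = 5040 by 2!·2! = 4 for the repeated letters gives 1260.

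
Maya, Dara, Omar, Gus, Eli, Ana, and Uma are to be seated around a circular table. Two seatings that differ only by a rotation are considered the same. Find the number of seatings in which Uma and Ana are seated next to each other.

240

Treat {Uma, Ana} as one unit (2 internal orders) and seat the resulting 6 units around the table: (5)! circular arrangements.
So 2 × (5)! = 2 × 120 = 240.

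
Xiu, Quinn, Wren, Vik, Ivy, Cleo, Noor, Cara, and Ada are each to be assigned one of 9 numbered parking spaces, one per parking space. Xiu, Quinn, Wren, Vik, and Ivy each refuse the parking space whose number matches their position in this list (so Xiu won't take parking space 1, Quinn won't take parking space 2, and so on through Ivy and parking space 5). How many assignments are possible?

205056

Let Aᵢ (for 1 ≤ i ≤ 5) be the placements that put person i in their forbidden parking space. Any j of these fix j positions, leaving (9−j)! ways to fill the rest, and there are C(5,j) ways to pick which j.
By inclusion–exclusion, the number of valid placements is Σ_{j=0}^{5} (−1)^j C(5,j)·(9−j)!.
Computing: 362880 − 201600 + 50400 − 7200 + 600 − 24 = 205056.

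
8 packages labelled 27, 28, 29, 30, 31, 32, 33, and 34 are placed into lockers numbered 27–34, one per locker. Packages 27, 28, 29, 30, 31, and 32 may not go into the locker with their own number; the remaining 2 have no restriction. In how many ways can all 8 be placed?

Let Aᵢ (for 27 ≤ i ≤ 32) be the placements that put package i in its forbidden locker. Any j of these fix j positions, leaving (8−j)! ways to fill the rest, and there are C(6,j) ways to pick which j.
By inclusion–exclusion, the number of valid placements is Σ_{j=0}^{6} (−1)^j C(6,j)·(8−j)!.
Computing: 40320 − 30240 + 10800 − 2400 + 360 − 36 + 2 = 18806.

18806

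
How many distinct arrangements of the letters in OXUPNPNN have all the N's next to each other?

Treat the 3 copies of N as a single block. The multiset to arrange is then {NNN, O, P, P, U, X}, 6 items in all.
That gives (6)!/(2!) = 360 arrangements.

360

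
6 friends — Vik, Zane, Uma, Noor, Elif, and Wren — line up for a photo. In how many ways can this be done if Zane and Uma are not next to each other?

480

Of the 6! = 720 arrangements, those with Zane and Uma adjacent number 2 × 5! = 240 (treat the pair as a block with 2 internal orders).
Complementary counting: 720 − 240 = 480.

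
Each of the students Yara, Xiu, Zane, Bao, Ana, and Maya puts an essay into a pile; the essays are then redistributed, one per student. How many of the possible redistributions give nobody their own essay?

Count assignments avoiding every fixed point. For any j of the 6 students fixed to their own essay, the other 6−j can be arranged in (6−j)! ways.
By inclusion–exclusion this is Σ_{j=0}^{6} (−1)^j C(6,j)·(6−j)!.
Computing: 720 − 720 + 360 − 120 + 30 − 6 + 1 = 265.

265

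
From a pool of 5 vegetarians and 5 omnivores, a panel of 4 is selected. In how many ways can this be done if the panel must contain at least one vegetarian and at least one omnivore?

200

With no constraint there are C(10,4) = 210 possible selections.
Subtract selections that omit an entire group: no vegetarians → C(5,4) = 5; no omnivores → C(5,4) = 5.
Both groups omitted at once is impossible, so 210 − 10 = 200.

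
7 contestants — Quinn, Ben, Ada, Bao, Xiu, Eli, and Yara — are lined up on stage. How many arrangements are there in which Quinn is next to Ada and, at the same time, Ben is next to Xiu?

Treat {Quinn,Ada} as one block (2 orders) and {Ben,Xiu} as another (2 orders).
That leaves 5 units to arrange: 2 × 2 × 5! = 4 × 120 = 480.

480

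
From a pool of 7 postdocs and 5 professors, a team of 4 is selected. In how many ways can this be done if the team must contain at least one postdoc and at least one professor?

Total 4-person selections from all 12: C(12,4) = 495.
Subtract selections that omit an entire group: no postdocs → C(5,4) = 5; no professors → C(7,4) = 35.
Both groups omitted at once is impossible, so 495 − 40 = 455.

455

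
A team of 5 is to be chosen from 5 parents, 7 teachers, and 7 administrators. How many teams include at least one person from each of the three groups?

8085

Total 5-person selections from all 19: C(19,5) = 11628.
Selections missing a whole group: no parents → C(14,5) = 2002; no teachers → C(12,5) = 792; no administrators → C(12,5) = 792.
Add back selections omitting two groups (i.e. drawn from a single group): C(5,5) + C(7,5) + C(7,5) = 43.
By inclusion–exclusion: 11628 − 3586 + 43 = 8085.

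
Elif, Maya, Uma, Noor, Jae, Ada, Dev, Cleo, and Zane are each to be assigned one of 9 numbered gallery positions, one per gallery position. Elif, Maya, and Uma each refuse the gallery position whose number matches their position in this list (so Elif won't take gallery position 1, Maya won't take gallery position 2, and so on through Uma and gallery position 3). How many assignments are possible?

Let Aᵢ (for i ∈ {1, 2, 3}) be the placements that put person i in their forbidden gallery position. Any j of these fix j positions, leaving (9−j)! ways to fill the rest, and there are C(3,j) ways to pick which j.
By inclusion–exclusion, the number of valid placements is Σ_{j=0}^{3} (−1)^j C(3,j)·(9−j)!.
Computing: 362880 − 120960 + 15120 − 720 = 256320.

256320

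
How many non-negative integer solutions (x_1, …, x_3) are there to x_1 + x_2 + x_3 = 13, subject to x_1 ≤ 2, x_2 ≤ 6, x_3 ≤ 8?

9

By stars and bars, unrestricted non-negative solutions to x_1+…+x_3 = 13 number C(13+2,2) = 105.
Subtract solutions that violate a single cap (substitute x_i' = x_i − (cap_i+1)): x_1 ≥ 3 gives C(12,2) = 66; x_2 ≥ 7 gives C(8,2) = 28; x_3 ≥ 9 gives C(6,2) = 15. Together 109.
Add back pairs where two caps are both exceeded: 10 + 3 + 0 = 13.
By inclusion–exclusion the count is 105 − 109 + 13 = 9.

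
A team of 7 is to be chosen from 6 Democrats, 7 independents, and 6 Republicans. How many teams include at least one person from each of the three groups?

With no constraint there are C(19,7) = 50388 possible selections.
Selections missing a whole group: no Democrats → C(13,7) = 1716; no independents → C(12,7) = 792; no Republicans → C(13,7) = 1716.
Add back selections omitting two groups (i.e. drawn from a single group): C(6,7) + C(7,7) + C(6,7) = 1.
By inclusion–exclusion: 50388 − 4224 + 1 = 46165.

46165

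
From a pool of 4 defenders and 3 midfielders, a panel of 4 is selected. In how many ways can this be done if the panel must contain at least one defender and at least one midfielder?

With no constraint there are C(7,4) = 35 possible selections.
Selections missing a whole group: no defenders → C(3,4) = 0; no midfielders → C(4,4) = 1.
Both groups omitted at once is impossible, so 35 − 1 = 34.

34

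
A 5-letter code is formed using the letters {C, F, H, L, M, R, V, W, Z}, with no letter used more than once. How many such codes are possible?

With no repetition, fill the 5 letters in order: 9 choices, then 8, down to 5.
9 × 8 × 7 × 6 × 5 = 15120.

15120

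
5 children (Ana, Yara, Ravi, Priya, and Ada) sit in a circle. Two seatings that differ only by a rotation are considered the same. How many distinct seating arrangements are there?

Fix one person's seat to break rotational symmetry; the remaining 4 people can be arranged in (4)! = 24 ways.

24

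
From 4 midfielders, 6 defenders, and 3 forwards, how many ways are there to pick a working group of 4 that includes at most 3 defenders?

700

Split by how many defenders are chosen (0 through 3).
Sum: C(6,0)·C(7,4) + C(6,1)·C(7,3) + C(6,2)·C(7,2) + C(6,3)·C(7,1) = 35 + 210 + 315 + 140 = 700.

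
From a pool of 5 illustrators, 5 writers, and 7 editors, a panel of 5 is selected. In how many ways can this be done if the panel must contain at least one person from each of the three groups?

4375

Total 5-person selections from all 17: C(17,5) = 6188.
Selections missing a whole group: no illustrators → C(12,5) = 792; no writers → C(12,5) = 792; no editors → C(10,5) = 252.
Add back selections omitting two groups (i.e. drawn from a single group): C(5,5) + C(5,5) + C(7,5) = 23.
By inclusion–exclusion: 6188 − 1836 + 23 = 4375.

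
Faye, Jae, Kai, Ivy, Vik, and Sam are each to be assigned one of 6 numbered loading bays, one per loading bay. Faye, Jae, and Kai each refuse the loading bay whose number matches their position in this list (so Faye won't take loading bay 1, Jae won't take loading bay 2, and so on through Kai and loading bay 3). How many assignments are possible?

Let Aᵢ (for i ∈ {1, 2, 3}) be the placements that put person i in their forbidden loading bay. Any j of these fix j positions, leaving (6−j)! ways to fill the rest, and there are C(3,j) ways to pick which j.
By inclusion–exclusion, the number of valid placements is Σ_{j=0}^{3} (−1)^j C(3,j)·(6−j)!.
Computing: 720 − 360 + 72 − 6 = 426.

426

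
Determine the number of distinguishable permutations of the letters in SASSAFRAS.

SASSAFRAS has 9 letters with A appearing 3 times and S appearing 4 times.
The number of distinct arrangements is 9!/(4!·3!) = 362880/144 = 2520.

2520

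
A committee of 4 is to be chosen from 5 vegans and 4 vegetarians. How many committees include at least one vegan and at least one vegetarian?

With no constraint there are C(9,4) = 126 possible selections.
Subtract selections that omit an entire group: no vegans → C(4,4) = 1; no vegetarians → C(5,4) = 5.
Both groups omitted at once is impossible, so 126 − 6 = 120.

120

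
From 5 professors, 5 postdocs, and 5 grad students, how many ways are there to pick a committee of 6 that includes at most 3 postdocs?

4770

Split by how many postdocs are chosen (0 through 3).
Sum: C(5,0)·C(10,6) + C(5,1)·C(10,5) + C(5,2)·C(10,4) + C(5,3)·C(10,3) = 210 + 1260 + 2100 + 1200 = 4770.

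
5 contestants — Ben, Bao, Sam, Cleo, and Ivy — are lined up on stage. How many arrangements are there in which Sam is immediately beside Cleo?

Treat {Sam, Cleo} as a single unit. There are 4 units to order, and the pair itself can be ordered 2 ways.
That gives 2 × 4! = 2 × 24 = 48.

48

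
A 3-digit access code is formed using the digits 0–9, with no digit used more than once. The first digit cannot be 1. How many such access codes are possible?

The first digit has 10−1 = 9 choices (anything except 1).
The remaining 2 digits are filled from the other 9 symbols without repetition: 9 × 8 = 72.
Total: 9 × 72 = 648.

648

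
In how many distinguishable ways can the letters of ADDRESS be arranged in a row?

ADDRESS has 7 letters with D appearing twice and S appearing twice.
The number of distinct arrangements is 7!/(2!·2!) = 5040/4 = 1260.

1260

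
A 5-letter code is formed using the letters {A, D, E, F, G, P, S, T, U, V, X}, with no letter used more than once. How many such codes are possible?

With no repetition, fill the 5 letters in order: 11 choices, then 10, down to 7.
That product is 11 × 10 × 9 × 8 × 7 = 55440.

55440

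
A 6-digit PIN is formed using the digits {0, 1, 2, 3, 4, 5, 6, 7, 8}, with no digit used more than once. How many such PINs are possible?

With no repetition, fill the 6 digits in order: 9 choices, then 8, down to 4.
9 × 8 × 7 × 6 × 5 × 4 = 60480.

60480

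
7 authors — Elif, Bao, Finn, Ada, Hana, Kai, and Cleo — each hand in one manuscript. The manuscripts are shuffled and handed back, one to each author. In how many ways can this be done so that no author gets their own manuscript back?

Count assignments avoiding every fixed point. For any j of the 7 authors fixed to their own manuscript, the other 7−j can be arranged in (7−j)! ways.
By inclusion–exclusion this is Σ_{j=0}^{7} (−1)^j C(7,j)·(7−j)!.
Computing: 5040 − 5040 + 2520 − 840 + 210 − 42 + 7 − 1 = 1854.

1854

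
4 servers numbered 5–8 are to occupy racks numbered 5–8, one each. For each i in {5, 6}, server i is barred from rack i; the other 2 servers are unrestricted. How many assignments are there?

14

Let Aᵢ (for i ∈ {5, 6}) be the placements that put server i in its forbidden rack. Any j of these fix j positions, leaving (4−j)! ways to fill the rest, and there are C(2,j) ways to pick which j.
By inclusion–exclusion, the number of valid placements is Σ_{j=0}^{2} (−1)^j C(2,j)·(4−j)!.
Computing: 24 − 12 + 2 = 14.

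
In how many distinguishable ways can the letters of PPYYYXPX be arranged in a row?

Letter multiplicities in PPYYYXPX: P×3, X×2, Y×3.
The number of distinct arrangements is 8!/(3!·3!·2!) = 40320/72 = 560.

560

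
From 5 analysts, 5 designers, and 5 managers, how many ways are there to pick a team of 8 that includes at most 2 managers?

2745

Split by how many managers are chosen (0 through 2).
Sum: C(5,0)·C(10,8) + C(5,1)·C(10,7) + C(5,2)·C(10,6) = 45 + 600 + 2100 = 2745.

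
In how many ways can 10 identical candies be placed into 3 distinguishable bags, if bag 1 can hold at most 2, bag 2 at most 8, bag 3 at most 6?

Without the upper bounds there are C(12,2) = 66 ways to split 10 among 3 bags.
Subtract solutions that violate a single cap (substitute x_i' = x_i − (cap_i+1)): x_1 ≥ 3 gives C(9,2) = 36; x_2 ≥ 9 gives C(3,2) = 3; x_3 ≥ 7 gives C(5,2) = 10. Together 49.
Add back pairs where two caps are both exceeded: 0 + 1 + 0 = 1.
By inclusion–exclusion the count is 66 − 49 + 1 = 18.

18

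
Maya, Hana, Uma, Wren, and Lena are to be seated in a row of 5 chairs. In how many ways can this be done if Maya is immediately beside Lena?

Place the 3 others and the Maya-Lena pair as 4 objects in a line; the pair has 2 internal arrangements.
That gives 2 × 4! = 2 × 24 = 48.

48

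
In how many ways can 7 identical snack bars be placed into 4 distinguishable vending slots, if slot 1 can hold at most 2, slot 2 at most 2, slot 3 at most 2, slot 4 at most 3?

Without the upper bounds there are C(10,3) = 120 ways to split 7 among 4 vending slots.
Subtract solutions that violate a single cap (substitute x_i' = x_i − (cap_i+1)): x_1 ≥ 3 gives C(7,3) = 35; x_2 ≥ 3 gives C(7,3) = 35; x_3 ≥ 3 gives C(7,3) = 35; x_4 ≥ 4 gives C(6,3) = 20. Together 125.
Add back pairs where two caps are both exceeded: 4 + 4 + 1 + 4 + 1 + 1 = 15.
By inclusion–exclusion the count is 120 − 125 + 15 = 10.

10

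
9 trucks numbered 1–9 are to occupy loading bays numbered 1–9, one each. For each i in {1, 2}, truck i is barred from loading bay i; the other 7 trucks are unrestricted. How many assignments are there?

287280

Let Aᵢ (for i ∈ {1, 2}) be the placements that put truck i in its forbidden loading bay. Any j of these fix j positions, leaving (9−j)! ways to fill the rest, and there are C(2,j) ways to pick which j.
By inclusion–exclusion, the number of valid placements is Σ_{j=0}^{2} (−1)^j C(2,j)·(9−j)!.
Computing: 362880 − 80640 + 5040 = 287280.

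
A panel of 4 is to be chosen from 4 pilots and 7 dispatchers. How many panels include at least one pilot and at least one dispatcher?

294

Total 4-person selections from all 11: C(11,4) = 330.
Selections missing a whole group: no pilots → C(7,4) = 35; no dispatchers → C(4,4) = 1.
Both groups omitted at once is impossible, so 330 − 36 = 294.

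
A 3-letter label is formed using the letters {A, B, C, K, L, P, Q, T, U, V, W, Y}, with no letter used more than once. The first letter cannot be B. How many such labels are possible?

The first letter has 12−1 = 11 choices (anything except B).
The remaining 2 letters are filled from the other 11 symbols without repetition: 11 × 10 = 110.
Total: 11 × 110 = 1210.

1210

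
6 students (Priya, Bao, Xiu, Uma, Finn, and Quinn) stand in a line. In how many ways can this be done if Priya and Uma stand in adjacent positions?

240

Glue Priya and Uma into one block (2 internal orders), leaving 5 units to arrange in a row.
So the count is 2·(5)! = 240.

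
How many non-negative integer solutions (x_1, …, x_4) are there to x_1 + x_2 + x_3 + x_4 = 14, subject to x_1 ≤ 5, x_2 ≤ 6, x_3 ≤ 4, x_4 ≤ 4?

By stars and bars, unrestricted non-negative solutions to x_1+…+x_4 = 14 number C(14+3,3) = 680.
Subtract solutions that violate a single cap (substitute x_i' = x_i − (cap_i+1)): x_1 ≥ 6 gives C(11,3) = 165; x_2 ≥ 7 gives C(10,3) = 120; x_3 ≥ 5 gives C(12,3) = 220; x_4 ≥ 5 gives C(12,3) = 220. Together 725.
Add back pairs where two caps are both exceeded: 4 + 20 + 20 + 10 + 10 + 35 = 99.
By inclusion–exclusion the count is 680 − 725 + 99 = 54.

54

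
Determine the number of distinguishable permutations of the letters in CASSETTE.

CASSETTE has 8 letters with E appearing twice, S appearing twice, and T appearing twice.
So there are 8! / (2!·2!·2!) = 5040 distinguishable arrangements.

5040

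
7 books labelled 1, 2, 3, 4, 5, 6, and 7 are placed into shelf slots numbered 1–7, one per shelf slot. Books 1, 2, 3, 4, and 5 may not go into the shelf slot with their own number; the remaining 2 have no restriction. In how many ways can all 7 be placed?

2428

Let Aᵢ (for 1 ≤ i ≤ 5) be the placements that put book i in its forbidden shelf slot. Any j of these fix j positions, leaving (7−j)! ways to fill the rest, and there are C(5,j) ways to pick which j.
By inclusion–exclusion, the number of valid placements is Σ_{j=0}^{5} (−1)^j C(5,j)·(7−j)!.
Computing: 5040 − 3600 + 1200 − 240 + 30 − 2 = 2428.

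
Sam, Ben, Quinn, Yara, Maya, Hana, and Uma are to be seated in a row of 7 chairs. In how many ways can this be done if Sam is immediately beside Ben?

Treat {Sam, Ben} as a single unit. There are 6 units to order, and the pair itself can be ordered 2 ways.
That gives 2 × 6! = 2 × 720 = 1440.

1440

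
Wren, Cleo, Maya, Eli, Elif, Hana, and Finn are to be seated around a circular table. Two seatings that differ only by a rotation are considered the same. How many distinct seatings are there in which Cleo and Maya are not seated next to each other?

Without the restriction there are (6)! = 720 seatings.
Seatings with Cleo beside Maya: treat them as a block with 2 internal orders, giving 2 × (5)! = 240.
Subtracting, 720 − 240 = 480.

480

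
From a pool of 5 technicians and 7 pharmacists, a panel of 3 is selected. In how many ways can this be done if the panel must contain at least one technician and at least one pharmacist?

Unrestricted: C(12,3) = 220 ways to pick any 3 of the 12.
Selections missing a whole group: no technicians → C(7,3) = 35; no pharmacists → C(5,3) = 10.
Both groups omitted at once is impossible, so 220 − 45 = 175.

175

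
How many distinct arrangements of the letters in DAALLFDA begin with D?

With the first slot taken by D, it remains to arrange the other 7 letters (AALLFDA).
Those 7 letters have A appearing 3 times and L appearing twice, giving (7)!/(3!·2!) = 420.

420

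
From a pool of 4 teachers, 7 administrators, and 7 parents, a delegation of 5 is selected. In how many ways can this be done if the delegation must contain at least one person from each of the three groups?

5684

With no constraint there are C(18,5) = 8568 possible selections.
Selections missing a whole group: no teachers → C(14,5) = 2002; no administrators → C(11,5) = 462; no parents → C(11,5) = 462.
Add back selections omitting two groups (i.e. drawn from a single group): C(4,5) + C(7,5) + C(7,5) = 42.
By inclusion–exclusion: 8568 − 2926 + 42 = 5684.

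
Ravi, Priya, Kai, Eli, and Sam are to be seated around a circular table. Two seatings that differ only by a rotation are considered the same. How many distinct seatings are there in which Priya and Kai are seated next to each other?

Glue Priya and Kai into a block (2 internal orders). Seating 4 units around a circle gives (3)! arrangements.
So 2 × (3)! = 2 × 6 = 12.

12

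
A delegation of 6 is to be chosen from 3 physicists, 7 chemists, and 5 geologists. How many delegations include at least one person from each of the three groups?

3850

With no constraint there are C(15,6) = 5005 possible selections.
Selections missing a whole group: no physicists → C(12,6) = 924; no chemists → C(8,6) = 28; no geologists → C(10,6) = 210.
Add back selections omitting two groups (i.e. drawn from a single group): C(3,6) + C(7,6) + C(5,6) = 7.
By inclusion–exclusion: 5005 − 1162 + 7 = 3850.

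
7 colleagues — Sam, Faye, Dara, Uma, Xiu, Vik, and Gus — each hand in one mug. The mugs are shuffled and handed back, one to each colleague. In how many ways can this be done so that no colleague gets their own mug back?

1854

Count assignments avoiding every fixed point. For any j of the 7 colleagues fixed to their own mug, the other 7−j can be arranged in (7−j)! ways.
By inclusion–exclusion this is Σ_{j=0}^{7} (−1)^j C(7,j)·(7−j)!.
Computing: 5040 − 5040 + 2520 − 840 + 210 − 42 + 7 − 1 = 1854.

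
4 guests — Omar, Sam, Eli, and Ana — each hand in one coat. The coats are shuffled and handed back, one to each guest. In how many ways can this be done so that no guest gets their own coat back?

Let Aᵢ be the assignments in which guest i gets their own coat. We want the size of the complement of A₁∪…∪A_4.
By inclusion–exclusion this is Σ_{j=0}^{4} (−1)^j C(4,j)·(4−j)!.
Computing: 24 − 24 + 12 − 4 + 1 = 9.

9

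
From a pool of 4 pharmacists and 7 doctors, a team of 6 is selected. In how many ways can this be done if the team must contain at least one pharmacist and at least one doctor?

With no constraint there are C(11,6) = 462 possible selections.
Selections missing a whole group: no pharmacists → C(7,6) = 7; no doctors → C(4,6) = 0.
Both groups omitted at once is impossible, so 462 − 7 = 455.

455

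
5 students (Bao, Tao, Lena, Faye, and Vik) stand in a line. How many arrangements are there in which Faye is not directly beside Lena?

72

Of the 5! = 120 arrangements, those with Faye and Lena adjacent number 2 × 4! = 48 (treat the pair as a block with 2 internal orders).
So 120 − 48 = 72 arrangements keep them apart.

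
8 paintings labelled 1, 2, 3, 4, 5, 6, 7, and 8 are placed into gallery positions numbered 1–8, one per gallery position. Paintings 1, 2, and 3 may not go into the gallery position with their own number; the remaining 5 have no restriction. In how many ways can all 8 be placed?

27240

Let Aᵢ (for i ∈ {1, 2, 3}) be the placements that put painting i in its forbidden gallery position. Any j of these fix j positions, leaving (8−j)! ways to fill the rest, and there are C(3,j) ways to pick which j.
By inclusion–exclusion, the number of valid placements is Σ_{j=0}^{3} (−1)^j C(3,j)·(8−j)!.
Computing: 40320 − 15120 + 2160 − 120 = 27240.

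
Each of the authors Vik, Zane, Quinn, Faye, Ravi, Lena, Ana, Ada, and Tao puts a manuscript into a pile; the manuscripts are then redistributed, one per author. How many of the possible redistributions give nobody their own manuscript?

133496

Count assignments avoiding every fixed point. For any j of the 9 authors fixed to their own manuscript, the other 9−j can be arranged in (9−j)! ways.
By inclusion–exclusion this is Σ_{j=0}^{9} (−1)^j C(9,j)·(9−j)!.
Computing: 362880 − 362880 + 181440 − 60480 + 15120 − 3024 + 504 − 72 + 9 − 1 = 133496.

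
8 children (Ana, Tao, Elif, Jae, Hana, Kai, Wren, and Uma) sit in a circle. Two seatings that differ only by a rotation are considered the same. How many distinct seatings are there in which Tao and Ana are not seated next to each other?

All circular seatings of 8 people number (7)! = 5040.
Those with Tao next to Ana: fuse the pair into one unit and seat 7 units around a circle — 2·(6)! = 1440.
Subtracting, 5040 − 1440 = 3600.

3600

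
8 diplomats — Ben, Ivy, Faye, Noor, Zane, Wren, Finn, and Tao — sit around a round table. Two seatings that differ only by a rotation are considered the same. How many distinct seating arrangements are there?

Fix one person's seat to break rotational symmetry; the remaining 7 people can be arranged in (7)! = 5040 ways.

5040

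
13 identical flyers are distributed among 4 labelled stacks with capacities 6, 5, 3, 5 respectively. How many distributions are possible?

72

Ignoring the caps, the number of non-negative solutions to x_1+…+x_4 = 13 is C(16,3) = 560.
Subtract solutions that violate a single cap (substitute x_i' = x_i − (cap_i+1)): x_1 ≥ 7 gives C(9,3) = 84; x_2 ≥ 6 gives C(10,3) = 120; x_3 ≥ 4 gives C(12,3) = 220; x_4 ≥ 6 gives C(10,3) = 120. Together 544.
Add back pairs where two caps are both exceeded: 1 + 10 + 1 + 20 + 4 + 20 = 56.
By inclusion–exclusion the count is 560 − 544 + 56 = 72.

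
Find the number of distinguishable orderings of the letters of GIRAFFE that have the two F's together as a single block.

Treat the 2 copies of F as a single block. The multiset to arrange is then {FF, A, E, G, I, R}, 6 items in all.
All 6 items are distinct, so there are (6)! = 720 arrangements.

720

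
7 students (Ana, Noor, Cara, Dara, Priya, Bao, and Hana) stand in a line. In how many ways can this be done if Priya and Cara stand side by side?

Treat {Priya, Cara} as a single unit. There are 6 units to order, and the pair itself can be ordered 2 ways.
That gives 2 × 6! = 2 × 720 = 1440.

1440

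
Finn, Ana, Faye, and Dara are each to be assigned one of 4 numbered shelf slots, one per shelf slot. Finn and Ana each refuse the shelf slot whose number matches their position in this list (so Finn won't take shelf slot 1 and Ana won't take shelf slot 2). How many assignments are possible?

Let Aᵢ (for i ∈ {1, 2}) be the placements that put person i in their forbidden shelf slot. Any j of these fix j positions, leaving (4−j)! ways to fill the rest, and there are C(2,j) ways to pick which j.
By inclusion–exclusion, the number of valid placements is Σ_{j=0}^{2} (−1)^j C(2,j)·(4−j)!.
Computing: 24 − 12 + 2 = 14.

14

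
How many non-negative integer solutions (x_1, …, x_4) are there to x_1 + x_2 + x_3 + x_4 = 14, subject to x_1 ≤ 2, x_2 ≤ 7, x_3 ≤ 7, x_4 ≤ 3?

Without the upper bounds there are C(17,3) = 680 ways to split 14 among 4 variables.
Subtract solutions that violate a single cap (substitute x_i' = x_i − (cap_i+1)): x_1 ≥ 3 gives C(14,3) = 364; x_2 ≥ 8 gives C(9,3) = 84; x_3 ≥ 8 gives C(9,3) = 84; x_4 ≥ 4 gives C(13,3) = 286. Together 818.
Add back pairs where two caps are both exceeded: 20 + 20 + 120 + 0 + 10 + 10 = 180.
By inclusion–exclusion the count is 680 − 818 + 180 = 42.

42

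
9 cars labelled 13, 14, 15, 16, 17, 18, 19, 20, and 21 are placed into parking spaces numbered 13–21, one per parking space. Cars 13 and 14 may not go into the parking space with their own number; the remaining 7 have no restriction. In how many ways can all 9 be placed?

287280

Let Aᵢ (for i ∈ {13, 14}) be the placements that put car i in its forbidden parking space. Any j of these fix j positions, leaving (9−j)! ways to fill the rest, and there are C(2,j) ways to pick which j.
By inclusion–exclusion, the number of valid placements is Σ_{j=0}^{2} (−1)^j C(2,j)·(9−j)!.
Computing: 362880 − 80640 + 5040 = 287280.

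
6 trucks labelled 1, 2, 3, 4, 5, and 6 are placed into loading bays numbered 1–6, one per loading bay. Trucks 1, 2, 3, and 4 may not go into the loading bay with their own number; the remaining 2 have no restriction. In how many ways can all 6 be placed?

Let Aᵢ (for 1 ≤ i ≤ 4) be the placements that put truck i in its forbidden loading bay. Any j of these fix j positions, leaving (6−j)! ways to fill the rest, and there are C(4,j) ways to pick which j.
By inclusion–exclusion, the number of valid placements is Σ_{j=0}^{4} (−1)^j C(4,j)·(6−j)!.
Computing: 720 − 480 + 144 − 24 + 2 = 362.

362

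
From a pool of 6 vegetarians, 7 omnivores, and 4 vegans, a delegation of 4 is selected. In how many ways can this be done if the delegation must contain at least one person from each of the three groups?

1176

Total 4-person selections from all 17: C(17,4) = 2380.
Subtract selections that omit an entire group: no vegetarians → C(11,4) = 330; no omnivores → C(10,4) = 210; no vegans → C(13,4) = 715.
Add back selections omitting two groups (i.e. drawn from a single group): C(6,4) + C(7,4) + C(4,4) = 51.
By inclusion–exclusion: 2380 − 1255 + 51 = 1176.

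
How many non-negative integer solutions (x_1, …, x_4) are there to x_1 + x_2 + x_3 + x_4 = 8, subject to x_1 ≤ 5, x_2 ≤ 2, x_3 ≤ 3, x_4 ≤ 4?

Ignoring the caps, the number of non-negative solutions to x_1+…+x_4 = 8 is C(11,3) = 165.
Subtract solutions that violate a single cap (substitute x_i' = x_i − (cap_i+1)): x_1 ≥ 6 gives C(5,3) = 10; x_2 ≥ 3 gives C(8,3) = 56; x_3 ≥ 4 gives C(7,3) = 35; x_4 ≥ 5 gives C(6,3) = 20. Together 121.
Add back pairs where two caps are both exceeded: 0 + 0 + 0 + 4 + 1 + 0 = 5.
By inclusion–exclusion the count is 165 − 121 + 5 = 49.

49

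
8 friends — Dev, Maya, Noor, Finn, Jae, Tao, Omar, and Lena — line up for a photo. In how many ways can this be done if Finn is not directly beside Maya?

There are 8! = 40320 arrangements in all. If Finn and Maya are adjacent, merging them into one block gives 2·(7)! = 10080 arrangements.
Complementary counting: 40320 − 10080 = 30240.

30240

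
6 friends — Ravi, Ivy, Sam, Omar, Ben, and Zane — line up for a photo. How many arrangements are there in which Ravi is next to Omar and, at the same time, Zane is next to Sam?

96

Treat {Ravi,Omar} as one block (2 orders) and {Zane,Sam} as another (2 orders).
That leaves 4 units to arrange: 2 × 2 × 4! = 4 × 24 = 96.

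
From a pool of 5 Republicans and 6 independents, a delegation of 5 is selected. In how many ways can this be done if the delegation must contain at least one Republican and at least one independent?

Total 5-person selections from all 11: C(11,5) = 462.
Subtract selections that omit an entire group: no Republicans → C(6,5) = 6; no independents → C(5,5) = 1.
Both groups omitted at once is impossible, so 462 − 7 = 455.

455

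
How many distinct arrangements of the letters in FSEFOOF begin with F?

180

With the first slot taken by F, it remains to arrange the other 6 letters (SEFOOF).
Those 6 letters have F appearing twice and O appearing twice, giving (6)!/(2!·2!) = 180.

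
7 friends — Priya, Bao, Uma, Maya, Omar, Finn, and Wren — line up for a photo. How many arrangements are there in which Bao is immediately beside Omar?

Place the 5 others and the Bao-Omar pair as 6 objects in a line; the pair has 2 internal arrangements.
So the count is 2·(6)! = 1440.

1440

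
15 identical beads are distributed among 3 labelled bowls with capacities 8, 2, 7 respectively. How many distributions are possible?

Without the upper bounds there are C(17,2) = 136 ways to split 15 among 3 bowls.
Subtract solutions that violate a single cap (substitute x_i' = x_i − (cap_i+1)): x_1 ≥ 9 gives C(8,2) = 28; x_2 ≥ 3 gives C(14,2) = 91; x_3 ≥ 8 gives C(9,2) = 36. Together 155.
Add back pairs where two caps are both exceeded: 10 + 0 + 15 = 25.
By inclusion–exclusion the count is 136 − 155 + 25 = 6.

6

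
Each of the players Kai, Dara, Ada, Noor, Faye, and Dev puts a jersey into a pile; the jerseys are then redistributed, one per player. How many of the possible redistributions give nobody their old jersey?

Count assignments avoiding every fixed point. For any j of the 6 players fixed to their old jersey, the other 6−j can be arranged in (6−j)! ways.
By inclusion–exclusion this is Σ_{j=0}^{6} (−1)^j C(6,j)·(6−j)!.
Computing: 720 − 720 + 360 − 120 + 30 − 6 + 1 = 265.

265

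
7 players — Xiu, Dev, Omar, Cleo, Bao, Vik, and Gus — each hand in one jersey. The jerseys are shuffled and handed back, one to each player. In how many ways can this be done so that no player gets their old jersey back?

Let Aᵢ be the assignments in which player i gets their old jersey. We want the size of the complement of A₁∪…∪A_7.
By inclusion–exclusion this is Σ_{j=0}^{7} (−1)^j C(7,j)·(7−j)!.
Computing: 5040 − 5040 + 2520 − 840 + 210 − 42 + 7 − 1 = 1854.

1854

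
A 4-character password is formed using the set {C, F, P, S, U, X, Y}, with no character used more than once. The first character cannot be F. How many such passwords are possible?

The first character has 7−1 = 6 choices (anything except F).
The remaining 3 characters are filled from the other 6 symbols without repetition: 6 × 5 × 4 = 120.
Total: 6 × 120 = 720.

720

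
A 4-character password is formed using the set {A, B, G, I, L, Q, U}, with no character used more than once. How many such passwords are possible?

840

Choose and order 4 of the 7 symbols: the first character has 7 options, the next 6, then 5, 4.
That product is 7 × 6 × 5 × 4 = 840.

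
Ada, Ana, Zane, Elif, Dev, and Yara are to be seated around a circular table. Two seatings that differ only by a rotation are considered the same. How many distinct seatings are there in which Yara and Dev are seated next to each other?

Treat {Yara, Dev} as one unit (2 internal orders) and seat the resulting 5 units around the table: (4)! circular arrangements.
So 2 × (4)! = 2 × 24 = 48.

48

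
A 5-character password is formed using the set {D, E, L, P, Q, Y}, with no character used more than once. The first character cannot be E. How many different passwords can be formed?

600

The first character has 6−1 = 5 choices (anything except E).
The remaining 4 characters are filled from the other 5 symbols without repetition: 5 × 4 × 3 × 2 = 120.
Total: 5 × 120 = 600.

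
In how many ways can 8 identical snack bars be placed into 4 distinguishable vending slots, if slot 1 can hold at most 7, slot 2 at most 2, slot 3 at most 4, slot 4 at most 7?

Ignoring the caps, the number of non-negative solutions to x_1+…+x_4 = 8 is C(11,3) = 165.
Subtract solutions that violate a single cap (substitute x_i' = x_i − (cap_i+1)): x_1 ≥ 8 gives C(3,3) = 1; x_2 ≥ 3 gives C(8,3) = 56; x_3 ≥ 5 gives C(6,3) = 20; x_4 ≥ 8 gives C(3,3) = 1. Together 78.
Add back pairs where two caps are both exceeded: 0 + 0 + 0 + 1 + 0 + 0 = 1.
By inclusion–exclusion the count is 165 − 78 + 1 = 88.

88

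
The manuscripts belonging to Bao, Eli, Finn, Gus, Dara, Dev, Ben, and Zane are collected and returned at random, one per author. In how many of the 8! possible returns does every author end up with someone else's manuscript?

14833

Let Aᵢ be the assignments in which author i gets their own manuscript. We want the size of the complement of A₁∪…∪A_8.
By inclusion–exclusion this is Σ_{j=0}^{8} (−1)^j C(8,j)·(8−j)!.
Computing: 40320 − 40320 + 20160 − 6720 + 1680 − 336 + 56 − 8 + 1 = 14833.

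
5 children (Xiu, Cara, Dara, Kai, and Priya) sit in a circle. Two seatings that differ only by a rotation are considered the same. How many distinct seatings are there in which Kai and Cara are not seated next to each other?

All circular seatings of 5 people number (4)! = 24.
Those with Kai next to Cara: fuse the pair into one unit and seat 4 units around a circle — 2·(3)! = 12.
Subtracting, 24 − 12 = 12.

12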